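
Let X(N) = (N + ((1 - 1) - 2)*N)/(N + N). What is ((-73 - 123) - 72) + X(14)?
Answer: -537/2 ≈ -268.50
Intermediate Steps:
X(N) = -½ (X(N) = (N + (0 - 2)*N)/((2*N)) = (N - 2*N)*(1/(2*N)) = (-N)*(1/(2*N)) = -½)
((-73 - 123) - 72) + X(14) = ((-73 - 123) - 72) - ½ = (-196 - 72) - ½ = -268 - ½ = -537/2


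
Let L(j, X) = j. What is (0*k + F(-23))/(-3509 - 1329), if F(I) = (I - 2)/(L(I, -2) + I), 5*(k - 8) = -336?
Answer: -25/222548 ≈ -0.00011234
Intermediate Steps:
k = -296/5 (k = 8 + (1/5)*(-336) = 8 - 336/5 = -296/5 ≈ -59.200)
F(I) = (-2 + I)/(2*I) (F(I) = (I - 2)/(I + I) = (-2 + I)/((2*I)) = (-2 + I)*(1/(2*I)) = (-2 + I)/(2*I))
(0*k + F(-23))/(-3509 - 1329) = (0*(-296/5) + (1/2)*(-2 - 23)/(-23))/(-3509 - 1329) = (0 + (1/2)*(-1/23)*(-25))/(-4838) = (0 + 25/46)*(-1/4838) = (25/46)*(-1/4838) = -25/222548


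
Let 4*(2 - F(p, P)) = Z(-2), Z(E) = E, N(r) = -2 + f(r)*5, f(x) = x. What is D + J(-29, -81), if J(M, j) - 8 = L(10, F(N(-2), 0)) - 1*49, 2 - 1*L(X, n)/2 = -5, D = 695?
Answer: 668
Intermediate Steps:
N(r) = -2 + 5*r (N(r) = -2 + r*5 = -2 + 5*r)
F(p, P) = 5/2 (F(p, P) = 2 - ¼*(-2) = 2 + ½ = 5/2)
L(X, n) = 14 (L(X, n) = 4 - 2*(-5) = 4 + 10 = 14)
J(M, j) = -27 (J(M, j) = 8 + (14 - 1*49) = 8 + (14 - 49) = 8 - 35 = -27)
D + J(-29, -81) = 695 - 27 = 668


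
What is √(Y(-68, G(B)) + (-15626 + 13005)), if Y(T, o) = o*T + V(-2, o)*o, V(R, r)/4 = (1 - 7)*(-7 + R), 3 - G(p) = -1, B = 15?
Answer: I*√2029 ≈ 45.044*I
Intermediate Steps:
G(p) = 4 (G(p) = 3 - 1*(-1) = 3 + 1 = 4)
V(R, r) = 168 - 24*R (V(R, r) = 4*((1 - 7)*(-7 + R)) = 4*(-6*(-7 + R)) = 4*(42 - 6*R) = 168 - 24*R)
Y(T, o) = 216*o + T*o (Y(T, o) = o*T + (168 - 24*(-2))*o = T*o + (168 + 48)*o = T*o + 216*o = 216*o + T*o)
√(Y(-68, G(B)) + (-15626 + 13005)) = √(4*(216 - 68) + (-15626 + 13005)) = √(4*148 - 2621) = √(592 - 2621) = √(-2029) = I*√2029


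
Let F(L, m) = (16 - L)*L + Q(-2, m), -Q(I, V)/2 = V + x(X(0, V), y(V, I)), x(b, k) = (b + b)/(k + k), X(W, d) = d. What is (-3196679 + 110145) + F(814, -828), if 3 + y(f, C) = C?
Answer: -18673906/5 ≈ -3.7348e+6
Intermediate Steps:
y(f, C) = -3 + C
x(b, k) = b/k (x(b, k) = (2*b)/((2*k)) = (2*b)*(1/(2*k)) = b/k)
Q(I, V) = -2*V - 2*V/(-3 + I) (Q(I, V) = -2*(V + V/(-3 + I)) = -2*V - 2*V/(-3 + I))
F(L, m) = -8*m/5 + L*(16 - L) (F(L, m) = (16 - L)*L + 2*m*(2 - 1*(-2))/(-3 - 2) = L*(16 - L) + 2*m*(2 + 2)/(-5) = L*(16 - L) + 2*m*(-1/5)*4 = L*(16 - L) - 8*m/5 = -8*m/5 + L*(16 - L))
(-3196679 + 110145) + F(814, -828) = (-3196679 + 110145) + (-1*814**2 + 16*814 - 8/5*(-828)) = -3086534 + (-1*662596 + 13024 + 6624/5) = -3086534 + (-662596 + 13024 + 6624/5) = -3086534 - 3241236/5 = -18673906/5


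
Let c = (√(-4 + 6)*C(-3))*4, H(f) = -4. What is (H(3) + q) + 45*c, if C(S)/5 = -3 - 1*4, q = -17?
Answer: -21 - 6300*√2 ≈ -8930.5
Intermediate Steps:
C(S) = -35 (C(S) = 5*(-3 - 1*4) = 5*(-3 - 4) = 5*(-7) = -35)
c = -140*√2 (c = (√(-4 + 6)*(-35))*4 = (√2*(-35))*4 = -35*√2*4 = -140*√2 ≈ -197.99)
(H(3) + q) + 45*c = (-4 - 17) + 45*(-140*√2) = -21 - 6300*√2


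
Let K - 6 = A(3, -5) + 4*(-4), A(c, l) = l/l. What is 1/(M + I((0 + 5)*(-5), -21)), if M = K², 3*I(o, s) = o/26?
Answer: 78/6293 ≈ 0.012395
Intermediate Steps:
A(c, l) = 1
I(o, s) = o/78 (I(o, s) = (o/26)/3 = o/78)
K = -9 (K = 6 + (1 + 4*(-4)) = 6 + (1 - 16) = 6 - 15 = -9)
M = 81 (M = (-9)² = 81)
1/(M + I((0 + 5)*(-5), -21)) = 1/(81 + ((0 + 5)*(-5))/78) = 1/(81 + (5*(-5))/78) = 1/(81 + (1/78)*(-25)) = 1/(81 - 25/78) = 1/(6293/78) = 78/6293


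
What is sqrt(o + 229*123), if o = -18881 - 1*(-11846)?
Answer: 6*sqrt(587) ≈ 145.37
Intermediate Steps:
o = -7035 (o = -18881 + 11846 = -7035)
sqrt(o + 229*123) = sqrt(-7035 + 229*123) = sqrt(-7035 + 28167) = sqrt(21132) = 6*sqrt(587)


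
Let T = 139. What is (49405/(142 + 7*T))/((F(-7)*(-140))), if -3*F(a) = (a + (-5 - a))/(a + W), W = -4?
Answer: 326073/156100 ≈ 2.0889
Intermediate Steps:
F(a) = 5/(3*(-4 + a)) (F(a) = -(a + (-5 - a))/(3*(a - 4)) = -(-5)/(3*(-4 + a)) = 5/(3*(-4 + a)))
(49405/(142 + 7*T))/((F(-7)*(-140))) = (49405/(142 + 7*139))/(((5/(3*(-4 - 7)))*(-140))) = (49405/(142 + 973))/((((5/3)/(-11))*(-140))) = (49405/1115)/((((5/3)*(-1/11))*(-140))) = (49405*(1/1115))/((-5/33*(-140))) = 9881/(223*(700/33)) = (9881/223)*(33/700) = 326073/156100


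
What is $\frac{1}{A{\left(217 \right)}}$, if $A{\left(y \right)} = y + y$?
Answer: $\frac{1}{434} \approx 0.0023041$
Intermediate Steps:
$A{\left(y \right)} = 2 y$
$\frac{1}{A{\left(217 \right)}} = \frac{1}{2 \cdot 217} = \frac{1}{434}$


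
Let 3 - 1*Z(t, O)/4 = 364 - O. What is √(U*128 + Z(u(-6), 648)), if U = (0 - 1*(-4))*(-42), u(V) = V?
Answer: 2*I*√5089 ≈ 142.67*I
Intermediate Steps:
Z(t, O) = -1444 + 4*O (Z(t, O) = 12 - 4*(364 - O) = 12 + (-1456 + 4*O) = -1444 + 4*O)
U = -168 (U = (0 + 4)*(-42) = 4*(-42) = -168)
√(U*128 + Z(u(-6), 648)) = √(-168*128 + (-1444 + 4*648)) = √(-21504 + (-1444 + 2592)) = √(-21504 + 1148) = √(-20356) = 2*I*√5089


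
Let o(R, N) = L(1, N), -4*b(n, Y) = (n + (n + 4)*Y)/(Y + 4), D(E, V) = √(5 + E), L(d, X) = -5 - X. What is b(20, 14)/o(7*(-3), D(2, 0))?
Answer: 445/324 - 89*√7/324 ≈ 0.64669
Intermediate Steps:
b(n, Y) = -(n + Y*(4 + n))/(4*(4 + Y)) (b(n, Y) = -(n + (n + 4)*Y)/(4*(Y + 4)) = -(n + (4 + n)*Y)/(4*(4 + Y)) = -(n + Y*(4 + n))/(4*(4 + Y)))
o(R, N) = -5 - N
b(20, 14)/o(7*(-3), D(2, 0)) = ((-1*20 - 4*14 - 1*14*20)/(4*(4 + 14)))/(-5 - √(5 + 2)) = ((¼)*(-20 - 56 - 280)/18)/(-5 - √7) = ((¼)*(1/18)*(-356))/(-5 - √7) = -89/(18*(-5 - √7))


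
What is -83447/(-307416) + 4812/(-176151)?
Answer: 4406662235/18050545272 ≈ 0.24413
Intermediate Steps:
-83447/(-307416) + 4812/(-176151) = -83447*(-1/307416) + 4812*(-1/176151) = 83447/307416 - 1604/58717 = 4406662235/18050545272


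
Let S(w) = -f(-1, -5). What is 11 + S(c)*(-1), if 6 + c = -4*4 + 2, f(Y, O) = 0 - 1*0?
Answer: 11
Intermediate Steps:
f(Y, O) = 0 (f(Y, O) = 0 + 0 = 0)
c = -20 (c = -6 + (-4*4 + 2) = -6 + (-16 + 2) = -6 - 14 = -20)
S(w) = 0 (S(w) = -1*0 = 0)
11 + S(c)*(-1) = 11 + 0*(-1) = 11 + 0 = 11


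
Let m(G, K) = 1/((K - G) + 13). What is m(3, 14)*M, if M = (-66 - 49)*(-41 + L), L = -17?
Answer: 3335/12 ≈ 277.92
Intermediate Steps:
M = 6670 (M = (-66 - 49)*(-41 - 17) = -115*(-58) = 6670)
m(G, K) = 1/(13 + K - G)
m(3, 14)*M = 6670/(13 + 14 - 1*3) = 6670/(13 + 14 - 3) = 6670/24 = (1/24)*6670 = 3335/12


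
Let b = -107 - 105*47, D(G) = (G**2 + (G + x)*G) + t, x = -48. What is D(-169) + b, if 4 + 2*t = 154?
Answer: 60267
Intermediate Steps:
t = 75 (t = -2 + (1/2)*154 = -2 + 77 = 75)
D(G) = 75 + G**2 + G*(-48 + G) (D(G) = (G**2 + (G - 48)*G) + 75 = (G**2 + (-48 + G)*G) + 75 = (G**2 + G*(-48 + G)) + 75 = 75 + G**2 + G*(-48 + G))
b = -5042 (b = -107 - 4935 = -5042)
D(-169) + b = (75 - 48*(-169) + 2*(-169)**2) - 5042 = (75 + 8112 + 2*28561) - 5042 = (75 + 8112 + 57122) - 5042 = 65309 - 5042 = 60267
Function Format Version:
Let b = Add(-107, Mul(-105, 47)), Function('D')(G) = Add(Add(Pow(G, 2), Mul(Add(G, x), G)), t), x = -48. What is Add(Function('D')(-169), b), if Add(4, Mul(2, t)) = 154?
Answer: 60267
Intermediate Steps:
t = 75 (t = Add(-2, Mul(Rational(1, 2), 154)) = Add(-2, 77) = 75)
Function('D')(G) = Add(75, Pow(G, 2), Mul(G, Add(-48, G))) (Function('D')(G) = Add(Add(Pow(G, 2), Mul(Add(G, -48), G)), 75) = Add(Add(Pow(G, 2), Mul(Add(-48, G), G)), 75) = Add(Add(Pow(G, 2), Mul(G, Add(-48, G))), 75) = Add(75, Pow(G, 2), Mul(G, Add(-48, G))))
b = -5042 (b = Add(-107, -4935) = -5042)
Add(Function('D')(-169), b) = Add(Add(75, Mul(-48, -169), Mul(2, Pow(-169, 2))), -5042) = Add(Add(75, 8112, Mul(2, 28561)), -5042) = Add(Add(75, 8112, 57122), -5042) = Add(65309, -5042) = 60267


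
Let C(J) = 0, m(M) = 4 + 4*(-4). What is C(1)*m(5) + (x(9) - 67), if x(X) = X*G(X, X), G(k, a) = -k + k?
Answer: -67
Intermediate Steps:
G(k, a) = 0
m(M) = -12 (m(M) = 4 - 16 = -12)
x(X) = 0 (x(X) = X*0 = 0)
C(1)*m(5) + (x(9) - 67) = 0*(-12) + (0 - 67) = 0 - 67 = -67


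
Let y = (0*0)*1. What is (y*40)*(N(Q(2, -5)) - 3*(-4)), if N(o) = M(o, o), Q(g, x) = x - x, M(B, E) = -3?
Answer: 0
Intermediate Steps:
Q(g, x) = 0
N(o) = -3
y = 0 (y = 0*1 = 0)
(y*40)*(N(Q(2, -5)) - 3*(-4)) = (0*40)*(-3 - 3*(-4)) = 0*(-3 + 12) = 0*9 = 0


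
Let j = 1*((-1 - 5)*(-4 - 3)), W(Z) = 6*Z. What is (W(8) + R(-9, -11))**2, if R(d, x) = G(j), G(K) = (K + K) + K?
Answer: 30276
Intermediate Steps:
j = 42 (j = 1*(-6*(-7)) = 1*42 = 42)
G(K) = 3*K (G(K) = 2*K + K = 3*K)
R(d, x) = 126 (R(d, x) = 3*42 = 126)
(W(8) + R(-9, -11))**2 = (6*8 + 126)**2 = (48 + 126)**2 = 174**2 = 30276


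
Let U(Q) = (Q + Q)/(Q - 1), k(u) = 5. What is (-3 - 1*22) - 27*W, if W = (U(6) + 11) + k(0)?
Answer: -2609/5 ≈ -521.80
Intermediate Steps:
U(Q) = 2*Q/(-1 + Q) (U(Q) = (2*Q)/(-1 + Q) = 2*Q/(-1 + Q))
W = 92/5 (W = (2*6/(-1 + 6) + 11) + 5 = (2*6/5 + 11) + 5 = (2*6*(1/5) + 11) + 5 = (12/5 + 11) + 5 = 67/5 + 5 = 92/5 ≈ 18.400)
(-3 - 1*22) - 27*W = (-3 - 1*22) - 27*92/5 = (-3 - 22) - 2484/5 = -25 - 2484/5 = -2609/5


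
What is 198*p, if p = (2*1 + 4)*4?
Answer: 4752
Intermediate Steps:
p = 24 (p = (2 + 4)*4 = 6*4 = 24)
198*p = 198*24 = 4752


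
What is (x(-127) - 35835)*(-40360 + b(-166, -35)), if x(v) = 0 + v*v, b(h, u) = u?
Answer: 796023870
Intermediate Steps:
x(v) = v**2 (x(v) = 0 + v**2 = v**2)
(x(-127) - 35835)*(-40360 + b(-166, -35)) = ((-127)**2 - 35835)*(-40360 - 35) = (16129 - 35835)*(-40395) = -19706*(-40395) = 796023870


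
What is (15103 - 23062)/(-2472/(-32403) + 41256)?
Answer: -85965159/445606880 ≈ -0.19292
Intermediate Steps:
(15103 - 23062)/(-2472/(-32403) + 41256) = -7959/(-2472*(-1/32403) + 41256) = -7959/(824/10801 + 41256) = -7959/445606880/10801 = -7959*10801/445606880 = -85965159/445606880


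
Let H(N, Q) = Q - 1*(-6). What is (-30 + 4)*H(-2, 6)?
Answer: -312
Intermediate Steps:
H(N, Q) = 6 + Q (H(N, Q) = Q + 6 = 6 + Q)
(-30 + 4)*H(-2, 6) = (-30 + 4)*(6 + 6) = -26*12 = -312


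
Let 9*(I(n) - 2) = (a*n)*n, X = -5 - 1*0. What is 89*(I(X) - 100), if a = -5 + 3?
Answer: -82948/9 ≈ -9216.4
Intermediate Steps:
X = -5 (X = -5 + 0 = -5)
a = -2
I(n) = 2 - 2*n²/9 (I(n) = 2 + ((-2*n)*n)/9 = 2 + (-2*n²)/9 = 2 - 2*n²/9)
89*(I(X) - 100) = 89*((2 - 2/9*(-5)²) - 100) = 89*((2 - 2/9*25) - 100) = 89*((2 - 50/9) - 100) = 89*(-32/9 - 100) = 89*(-932/9) = -82948/9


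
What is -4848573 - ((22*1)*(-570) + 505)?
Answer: -4836538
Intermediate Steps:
-4848573 - ((22*1)*(-570) + 505) = -4848573 - (22*(-570) + 505) = -4848573 - (-12540 + 505) = -4848573 - 1*(-12035) = -4848573 + 12035 = -4836538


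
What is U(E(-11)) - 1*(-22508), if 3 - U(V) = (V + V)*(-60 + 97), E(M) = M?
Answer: 23325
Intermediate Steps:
U(V) = 3 - 74*V (U(V) = 3 - (V + V)*(-60 + 97) = 3 - 2*V*37 = 3 - 74*V)
U(E(-11)) - 1*(-22508) = (3 - 74*(-11)) - 1*(-22508) = (3 + 814) + 22508 = 817 + 22508 = 23325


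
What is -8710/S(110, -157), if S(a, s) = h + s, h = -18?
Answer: 1742/35 ≈ 49.771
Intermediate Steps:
S(a, s) = -18 + s
-8710/S(110, -157) = -8710/(-18 - 157) = -8710/(-175) = -8710*(-1/175) = 1742/35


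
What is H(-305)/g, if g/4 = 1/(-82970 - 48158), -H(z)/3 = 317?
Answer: 31175682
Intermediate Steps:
H(z) = -951 (H(z) = -3*317 = -951)
g = -1/32782 (g = 4/(-82970 - 48158) = 4/(-131128) = 4*(-1/131128) = -1/32782 ≈ -3.0505e-5)
H(-305)/g = -951/(-1/32782) = -951*(-32782) = 31175682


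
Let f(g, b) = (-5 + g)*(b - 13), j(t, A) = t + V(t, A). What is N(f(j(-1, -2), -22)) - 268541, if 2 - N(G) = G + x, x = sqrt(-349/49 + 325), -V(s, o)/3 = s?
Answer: -268644 - 2*sqrt(3894)/7 ≈ -2.6866e+5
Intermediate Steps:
V(s, o) = -3*s
x = 2*sqrt(3894)/7 (x = sqrt(-349*1/49 + 325) = sqrt(-349/49 + 325) = sqrt(15576/49) = 2*sqrt(3894)/7 ≈ 17.829)
j(t, A) = -2*t (j(t, A) = t - 3*t = -2*t)
f(g, b) = (-13 + b)*(-5 + g) (f(g, b) = (-5 + g)*(-13 + b) = (-13 + b)*(-5 + g))
N(G) = 2 - G - 2*sqrt(3894)/7 (N(G) = 2 - (G + 2*sqrt(3894)/7) = 2 + (-G - 2*sqrt(3894)/7) = 2 - G - 2*sqrt(3894)/7)
N(f(j(-1, -2), -22)) - 268541 = (2 - (65 - (-26)*(-1) - 5*(-22) - (-44)*(-1)) - 2*sqrt(3894)/7) - 268541 = (2 - (65 - 13*2 + 110 - 22*2) - 2*sqrt(3894)/7) - 268541 = (2 - (65 - 26 + 110 - 44) - 2*sqrt(3894)/7) - 268541 = (2 - 1*105 - 2*sqrt(3894)/7) - 268541 = (2 - 105 - 2*sqrt(3894)/7) - 268541 = (-103 - 2*sqrt(3894)/7) - 268541 = -268644 - 2*sqrt(3894)/7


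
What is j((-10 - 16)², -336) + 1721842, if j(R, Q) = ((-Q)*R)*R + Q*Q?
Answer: 155378674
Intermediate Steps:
j(R, Q) = Q² - Q*R² (j(R, Q) = (-Q*R)*R + Q² = -Q*R² + Q² = Q² - Q*R²)
j((-10 - 16)², -336) + 1721842 = -336*(-336 - ((-10 - 16)²)²) + 1721842 = -336*(-336 - ((-26)²)²) + 1721842 = -336*(-336 - 1*676²) + 1721842 = -336*(-336 - 1*456976) + 1721842 = -336*(-336 - 456976) + 1721842 = -336*(-457312) + 1721842 = 153656832 + 1721842 = 155378674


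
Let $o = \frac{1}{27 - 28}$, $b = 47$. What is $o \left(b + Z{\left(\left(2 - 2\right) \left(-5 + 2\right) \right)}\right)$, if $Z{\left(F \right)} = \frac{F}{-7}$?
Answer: $-47$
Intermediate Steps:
$Z{\left(F \right)} = - \frac{F}{7}$ ($Z{\left(F \right)} = F \left(- \frac{1}{7}\right) = - \frac{F}{7}$)
$o = -1$ ($o = \frac{1}{-1} = -1$)
$o \left(b + Z{\left(\left(2 - 2\right) \left(-5 + 2\right) \right)}\right) = - (47 - \frac{\left(2 - 2\right) \left(-5 + 2\right)}{7}) = - (47 - \frac{0 \left(-3\right)}{7}) = - (47 - 0) = - (47 + 0) = \left(-1\right) 47 = -47$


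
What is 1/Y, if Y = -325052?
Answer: -1/325052 ≈ -3.0764e-6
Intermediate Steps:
1/Y = 1/(-325052) = -1/325052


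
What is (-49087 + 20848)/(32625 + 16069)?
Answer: -28239/48694 ≈ -0.57993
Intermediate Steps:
(-49087 + 20848)/(32625 + 16069) = -28239/48694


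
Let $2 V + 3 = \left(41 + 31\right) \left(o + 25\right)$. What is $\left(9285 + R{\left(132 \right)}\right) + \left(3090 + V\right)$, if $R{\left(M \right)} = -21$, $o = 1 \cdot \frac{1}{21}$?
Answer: $\frac{185559}{14} \approx 13254.0$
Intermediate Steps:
$o = \frac{1}{21}$ ($o = 1 \cdot \frac{1}{21} = \frac{1}{21} \approx 0.047619$)
$V = \frac{12603}{14}$ ($V = - \frac{3}{2} + \frac{\left(41 + 31\right) \left(\frac{1}{21} + 25\right)}{2} = - \frac{3}{2} + \frac{72 \cdot \frac{526}{21}}{2} = - \frac{3}{2} + \frac{1}{2} \cdot \frac{12624}{7} = - \frac{3}{2} + \frac{6312}{7} = \frac{12603}{14} \approx 900.21$)
$\left(9285 + R{\left(132 \right)}\right) + \left(3090 + V\right) = \left(9285 - 21\right) + \left(3090 + \frac{12603}{14}\right) = 9264 + \frac{55863}{14} = \frac{185559}{14}$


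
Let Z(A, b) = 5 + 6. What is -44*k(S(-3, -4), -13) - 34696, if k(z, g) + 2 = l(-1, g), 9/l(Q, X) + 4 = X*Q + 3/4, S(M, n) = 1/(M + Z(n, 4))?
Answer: -450432/13 ≈ -34649.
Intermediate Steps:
Z(A, b) = 11
S(M, n) = 1/(11 + M) (S(M, n) = 1/(M + 11) = 1/(11 + M))
l(Q, X) = 9/(-13/4 + Q*X) (l(Q, X) = 9/(-4 + (X*Q + 3/4)) = 9/(-4 + (Q*X + 3*(¼))) = 9/(-4 + (Q*X + ¾)) = 9/(-4 + (¾ + Q*X)) = 9/(-13/4 + Q*X))
k(z, g) = -2 + 36/(-13 - 4*g) (k(z, g) = -2 + 36/(-13 + 4*(-1)*g) = -2 + 36/(-13 - 4*g))
-44*k(S(-3, -4), -13) - 34696 = -88*(-31 - 4*(-13))/(13 + 4*(-13)) - 34696 = -88*(-31 + 52)/(13 - 52) - 34696 = -88*21/(-39) - 34696 = -88*(-1)*21/39 - 34696 = -44*(-14/13) - 34696 = 616/13 - 34696 = -450432/13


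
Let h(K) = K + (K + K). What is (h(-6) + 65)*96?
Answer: 4512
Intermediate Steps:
h(K) = 3*K (h(K) = K + 2*K = 3*K)
(h(-6) + 65)*96 = (3*(-6) + 65)*96 = (-18 + 65)*96 = 47*96 = 4512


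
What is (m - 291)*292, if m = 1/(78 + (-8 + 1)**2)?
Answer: -10791152/127 ≈ -84970.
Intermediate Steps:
m = 1/127 (m = 1/(78 + (-7)**2) = 1/(78 + 49) = 1/127 ≈ 0.0078740)
(m - 291)*292 = (1/127 - 291)*292 = -36956/127*292 = -10791152/127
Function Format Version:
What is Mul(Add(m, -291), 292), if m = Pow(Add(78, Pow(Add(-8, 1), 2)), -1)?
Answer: Rational(-10791152, 127) ≈ -84970.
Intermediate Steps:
m = Rational(1, 127) (m = Pow(Add(78, Pow(-7, 2)), -1) = Pow(Add(78, 49), -1) = Pow(127, -1) = Rational(1, 127) ≈ 0.0078740)
Mul(Add(m, -291), 292) = Mul(Add(Rational(1, 127), -291), 292) = Mul(Rational(-36956, 127), 292) = Rational(-10791152, 127)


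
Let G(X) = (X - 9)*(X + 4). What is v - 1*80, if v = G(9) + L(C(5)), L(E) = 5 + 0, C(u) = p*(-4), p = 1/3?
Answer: -75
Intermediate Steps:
p = ⅓ ≈ 0.33333
C(u) = -4/3 (C(u) = (⅓)*(-4) = -4/3)
L(E) = 5
G(X) = (-9 + X)*(4 + X)
v = 5 (v = (-36 + 9² - 5*9) + 5 = (-36 + 81 - 45) + 5 = 0 + 5 = 5)
v - 1*80 = 5 - 1*80 = 5 - 80 = -75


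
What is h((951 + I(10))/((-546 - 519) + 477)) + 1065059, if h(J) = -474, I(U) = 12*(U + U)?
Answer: 1064585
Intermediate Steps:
I(U) = 24*U (I(U) = 12*(2*U) = 24*U)
h((951 + I(10))/((-546 - 519) + 477)) + 1065059 = -474 + 1065059 = 1064585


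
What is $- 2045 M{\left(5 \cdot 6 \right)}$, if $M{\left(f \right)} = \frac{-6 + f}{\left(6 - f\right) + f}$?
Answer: $-8180$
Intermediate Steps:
$M{\left(f \right)} = -1 + \frac{f}{6}$ ($M{\left(f \right)} = \frac{-6 + f}{6} = \left(-6 + f\right) \frac{1}{6} = -1 + \frac{f}{6}$)
$- 2045 M{\left(5 \cdot 6 \right)} = - 2045 \left(-1 + \frac{5 \cdot 6}{6}\right) = - 2045 \left(-1 + \frac{1}{6} \cdot 30\right) = - 2045 \left(-1 + 5\right) = \left(-2045\right) 4 = -8180$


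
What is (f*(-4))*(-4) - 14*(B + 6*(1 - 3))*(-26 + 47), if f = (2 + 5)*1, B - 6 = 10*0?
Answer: 1876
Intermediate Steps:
B = 6 (B = 6 + 10*0 = 6 + 0 = 6)
f = 7 (f = 7*1 = 7)
(f*(-4))*(-4) - 14*(B + 6*(1 - 3))*(-26 + 47) = (7*(-4))*(-4) - 14*(6 + 6*(1 - 3))*(-26 + 47) = -28*(-4) - 14*(6 + 6*(-2))*21 = 112 - 14*(6 - 12)*21 = 112 - (-84)*21 = 112 - 14*(-126) = 112 + 1764 = 1876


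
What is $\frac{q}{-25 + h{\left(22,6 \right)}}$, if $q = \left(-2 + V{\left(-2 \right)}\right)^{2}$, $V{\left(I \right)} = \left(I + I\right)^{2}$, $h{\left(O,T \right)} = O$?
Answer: $- \frac{196}{3} \approx -65.333$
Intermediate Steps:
$V{\left(I \right)} = 4 I^{2}$ ($V{\left(I \right)} = \left(2 I\right)^{2} = 4 I^{2}$)
$q = 196$ ($q = \left(-2 + 4 \left(-2\right)^{2}\right)^{2} = \left(-2 + 4 \cdot 4\right)^{2} = \left(-2 + 16\right)^{2} = 14^{2} = 196$)
$\frac{q}{-25 + h{\left(22,6 \right)}} = \frac{196}{-25 + 22} = \frac{196}{-3} = 196 \left(- \frac{1}{3}\right) = - \frac{196}{3}$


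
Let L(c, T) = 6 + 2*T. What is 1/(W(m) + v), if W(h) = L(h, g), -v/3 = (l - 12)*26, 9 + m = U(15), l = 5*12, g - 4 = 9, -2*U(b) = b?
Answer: -1/3712 ≈ -0.00026940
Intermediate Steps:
U(b) = -b/2
g = 13 (g = 4 + 9 = 13)
l = 60
m = -33/2 (m = -9 - ½*15 = -9 - 15/2 = -33/2 ≈ -16.500)
v = -3744 (v = -3*(60 - 12)*26 = -144*26 = -3*1248 = -3744)
W(h) = 32 (W(h) = 6 + 2*13 = 6 + 26 = 32)
1/(W(m) + v) = 1/(32 - 3744) = 1/(-3712) = -1/3712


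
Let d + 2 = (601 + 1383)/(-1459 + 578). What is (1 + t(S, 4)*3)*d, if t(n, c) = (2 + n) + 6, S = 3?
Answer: -127364/881 ≈ -144.57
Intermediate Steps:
t(n, c) = 8 + n
d = -3746/881 (d = -2 + (601 + 1383)/(-1459 + 578) = -2 + 1984/(-881) = -2 + 1984*(-1/881) = -2 - 1984/881 = -3746/881 ≈ -4.2520)
(1 + t(S, 4)*3)*d = (1 + (8 + 3)*3)*(-3746/881) = (1 + 11*3)*(-3746/881) = (1 + 33)*(-3746/881) = 34*(-3746/881) = -127364/881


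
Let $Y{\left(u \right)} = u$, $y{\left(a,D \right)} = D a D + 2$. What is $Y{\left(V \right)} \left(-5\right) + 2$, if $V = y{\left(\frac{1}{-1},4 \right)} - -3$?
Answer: $57$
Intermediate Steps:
$y{\left(a,D \right)} = 2 + a D^{2}$ ($y{\left(a,D \right)} = a D^{2} + 2 = 2 + a D^{2}$)
$V = -11$ ($V = \left(2 + \frac{4^{2}}{-1}\right) - -3 = \left(2 - 16\right) + 3 = -14 + 3 = -11$)
$Y{\left(V \right)} \left(-5\right) + 2 = \left(-11\right) \left(-5\right) + 2 = 55 + 2 = 57$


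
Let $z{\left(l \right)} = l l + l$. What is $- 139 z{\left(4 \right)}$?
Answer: $-2780$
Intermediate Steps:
$z{\left(l \right)} = l + l^{2}$ ($z{\left(l \right)} = l^{2} + l = l + l^{2}$)
$- 139 z{\left(4 \right)} = - 139 \cdot 4 \left(1 + 4\right) = - 139 \cdot 4 \cdot 5 = \left(-139\right) 20 = -2780$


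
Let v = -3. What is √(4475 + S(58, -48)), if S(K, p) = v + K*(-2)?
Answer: 66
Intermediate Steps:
S(K, p) = -3 - 2*K (S(K, p) = -3 + K*(-2) = -3 - 2*K)
√(4475 + S(58, -48)) = √(4475 + (-3 - 2*58)) = √(4475 + (-3 - 116)) = √(4475 - 119) = √4356 = 66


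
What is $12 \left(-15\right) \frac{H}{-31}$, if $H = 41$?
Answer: $\frac{7380}{31} \approx 238.06$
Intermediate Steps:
$12 \left(-15\right) \frac{H}{-31} = 12 \left(-15\right) \frac{41}{-31} = - 180 \cdot 41 \left(- \frac{1}{31}\right) = \left(-180\right) \left(- \frac{41}{31}\right) = \frac{7380}{31}$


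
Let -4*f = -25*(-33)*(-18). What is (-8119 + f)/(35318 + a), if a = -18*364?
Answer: -8813/57532 ≈ -0.15318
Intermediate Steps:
a = -6552
f = 7425/2 (f = -(-25*(-33))*(-18)/4 = -825*(-18)/4 = -¼*(-14850) = 7425/2 ≈ 3712.5)
(-8119 + f)/(35318 + a) = (-8119 + 7425/2)/(35318 - 6552) = -8813/2/28766 = -8813/2*1/28766 = -8813/57532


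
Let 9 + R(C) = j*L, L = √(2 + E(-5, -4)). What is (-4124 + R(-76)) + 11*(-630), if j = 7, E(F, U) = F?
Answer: -11063 + 7*I*√3 ≈ -11063.0 + 12.124*I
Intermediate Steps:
L = I*√3 (L = √(2 - 5) = √(-3) = I*√3 ≈ 1.732*I)
R(C) = -9 + 7*I*√3 (R(C) = -9 + 7*(I*√3) = -9 + 7*I*√3)
(-4124 + R(-76)) + 11*(-630) = (-4124 + (-9 + 7*I*√3)) + 11*(-630) = (-4133 + 7*I*√3) - 6930 = -11063 + 7*I*√3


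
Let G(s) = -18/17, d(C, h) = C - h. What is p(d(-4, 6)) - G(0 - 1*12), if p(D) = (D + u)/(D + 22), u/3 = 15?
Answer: 811/204 ≈ 3.9755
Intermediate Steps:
u = 45 (u = 3*15 = 45)
G(s) = -18/17 (G(s) = -18*1/17 = -18/17)
p(D) = (45 + D)/(22 + D) (p(D) = (D + 45)/(D + 22) = (45 + D)/(22 + D))
p(d(-4, 6)) - G(0 - 1*12) = (45 + (-4 - 1*6))/(22 + (-4 - 1*6)) - 1*(-18/17) = (45 + (-4 - 6))/(22 + (-4 - 6)) + 18/17 = (45 - 10)/(22 - 10) + 18/17 = 35/12 + 18/17 = 811/204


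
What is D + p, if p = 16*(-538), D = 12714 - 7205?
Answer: -3099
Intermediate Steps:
D = 5509
p = -8608
D + p = 5509 - 8608 = -3099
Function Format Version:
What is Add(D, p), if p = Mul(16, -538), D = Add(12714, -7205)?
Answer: -3099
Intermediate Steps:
D = 5509
p = -8608
Add(D, p) = Add(5509, -8608) = -3099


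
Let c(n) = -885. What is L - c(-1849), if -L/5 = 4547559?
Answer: -22736910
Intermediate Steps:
L = -22737795 (L = -5*4547559 = -22737795)
L - c(-1849) = -22737795 - 1*(-885) = -22737795 + 885 = -22736910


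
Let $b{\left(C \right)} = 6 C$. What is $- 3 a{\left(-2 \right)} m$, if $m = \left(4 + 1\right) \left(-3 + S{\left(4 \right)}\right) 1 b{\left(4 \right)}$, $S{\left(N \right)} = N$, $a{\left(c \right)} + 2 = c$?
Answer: $1440$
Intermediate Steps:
$a{\left(c \right)} = -2 + c$
$m = 120$ ($m = \left(4 + 1\right) \left(-3 + 4\right) 1 \cdot 6 \cdot 4 = 5 \cdot 1 \cdot 1 \cdot 24 = 5 \cdot 1 \cdot 24 = 5 \cdot 24 = 120$)
$- 3 a{\left(-2 \right)} m = - 3 \left(-2 - 2\right) 120 = \left(-3\right) \left(-4\right) 120 = 12 \cdot 120 = 1440$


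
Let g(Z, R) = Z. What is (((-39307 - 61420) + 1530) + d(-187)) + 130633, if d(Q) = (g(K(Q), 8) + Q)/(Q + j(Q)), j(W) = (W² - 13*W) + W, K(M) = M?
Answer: 3112163/99 ≈ 31436.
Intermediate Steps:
j(W) = W² - 12*W
d(Q) = 2*Q/(Q + Q*(-12 + Q)) (d(Q) = (Q + Q)/(Q + Q*(-12 + Q)) = (2*Q)/(Q + Q*(-12 + Q)) = 2*Q/(Q + Q*(-12 + Q)))
(((-39307 - 61420) + 1530) + d(-187)) + 130633 = (((-39307 - 61420) + 1530) + 2/(-11 - 187)) + 130633 = ((-100727 + 1530) + 2/(-198)) + 130633 = (-99197 + 2*(-1/198)) + 130633 = (-99197 - 1/99) + 130633 = -9820504/99 + 130633 = 3112163/99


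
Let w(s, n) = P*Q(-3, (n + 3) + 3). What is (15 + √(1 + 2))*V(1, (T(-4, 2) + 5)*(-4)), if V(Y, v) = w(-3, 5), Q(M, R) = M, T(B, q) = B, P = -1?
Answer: 45 + 3*√3 ≈ 50.196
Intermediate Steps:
w(s, n) = 3 (w(s, n) = -1*(-3) = 3)
V(Y, v) = 3
(15 + √(1 + 2))*V(1, (T(-4, 2) + 5)*(-4)) = (15 + √(1 + 2))*3 = (15 + √3)*3 = 45 + 3*√3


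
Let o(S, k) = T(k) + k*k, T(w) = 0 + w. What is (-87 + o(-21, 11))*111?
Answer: 4995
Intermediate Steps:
T(w) = w
o(S, k) = k + k² (o(S, k) = k + k*k = k + k²)
(-87 + o(-21, 11))*111 = (-87 + 11*(1 + 11))*111 = (-87 + 11*12)*111 = (-87 + 132)*111 = 45*111 = 4995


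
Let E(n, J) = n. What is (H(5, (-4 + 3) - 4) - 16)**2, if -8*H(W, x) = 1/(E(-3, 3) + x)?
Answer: 1046529/4096 ≈ 255.50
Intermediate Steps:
H(W, x) = -1/(8*(-3 + x))
(H(5, (-4 + 3) - 4) - 16)**2 = (-1/(-24 + 8*((-4 + 3) - 4)) - 16)**2 = (-1/(-24 + 8*(-1 - 4)) - 16)**2 = (-1/(-24 + 8*(-5)) - 16)**2 = (-1/(-24 - 40) - 16)**2 = (-1/(-64) - 16)**2 = (-1*(-1/64) - 16)**2 = (1/64 - 16)**2 = (-1023/64)**2 = 1046529/4096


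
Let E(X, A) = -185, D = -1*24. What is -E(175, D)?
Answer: 185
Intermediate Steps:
D = -24
-E(175, D) = -1*(-185) = 185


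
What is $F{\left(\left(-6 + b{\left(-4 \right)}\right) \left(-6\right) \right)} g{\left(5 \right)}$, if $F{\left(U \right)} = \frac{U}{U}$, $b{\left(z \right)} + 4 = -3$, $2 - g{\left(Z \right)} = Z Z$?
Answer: $-23$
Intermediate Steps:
$g{\left(Z \right)} = 2 - Z^{2}$ ($g{\left(Z \right)} = 2 - Z Z = 2 - Z^{2}$)
$b{\left(z \right)} = -7$ ($b{\left(z \right)} = -4 - 3 = -7$)
$F{\left(U \right)} = 1$
$F{\left(\left(-6 + b{\left(-4 \right)}\right) \left(-6\right) \right)} g{\left(5 \right)} = 1 \left(2 - 5^{2}\right) = 1 \left(2 - 25\right) = 1 \left(-23\right) = -23$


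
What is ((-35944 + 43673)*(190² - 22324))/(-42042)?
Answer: -2535112/1001 ≈ -2532.6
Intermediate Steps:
((-35944 + 43673)*(190² - 22324))/(-42042) = (7729*(36100 - 22324))*(-1/42042) = (7729*13776)*(-1/42042) = 106474704*(-1/42042) = -2535112/1001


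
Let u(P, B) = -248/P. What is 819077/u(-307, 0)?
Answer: 251456639/248 ≈ 1.0139e+6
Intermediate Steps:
819077/u(-307, 0) = 819077/((-248/(-307))) = 819077/((-248*(-1/307))) = 819077/(248/307) = 819077*(307/248) = 251456639/248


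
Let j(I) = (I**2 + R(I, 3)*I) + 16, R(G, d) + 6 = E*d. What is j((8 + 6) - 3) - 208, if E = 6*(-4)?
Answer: -929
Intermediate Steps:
E = -24
R(G, d) = -6 - 24*d
j(I) = 16 + I**2 - 78*I (j(I) = (I**2 + (-6 - 24*3)*I) + 16 = (I**2 + (-6 - 72)*I) + 16 = (I**2 - 78*I) + 16 = 16 + I**2 - 78*I)
j((8 + 6) - 3) - 208 = (16 + ((8 + 6) - 3)**2 - 78*((8 + 6) - 3)) - 208 = (16 + (14 - 3)**2 - 78*(14 - 3)) - 208 = (16 + 11**2 - 78*11) - 208 = (16 + 121 - 858) - 208 = -721 - 208 = -929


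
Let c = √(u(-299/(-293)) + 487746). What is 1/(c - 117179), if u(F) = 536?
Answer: -117179/13730429759 - √488282/13730429759 ≈ -8.5851e-6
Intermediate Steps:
c = √488282 (c = √(536 + 487746) = √488282 ≈ 698.77)
1/(c - 117179) = 1/(√488282 - 117179) = 1/(-117179 + √488282)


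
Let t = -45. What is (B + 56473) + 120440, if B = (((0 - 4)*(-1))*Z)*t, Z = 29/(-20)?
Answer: 177174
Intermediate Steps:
Z = -29/20 (Z = 29*(-1/20) = -29/20 ≈ -1.4500)
B = 261 (B = (((0 - 4)*(-1))*(-29/20))*(-45) = (-4*(-1)*(-29/20))*(-45) = (4*(-29/20))*(-45) = -29/5*(-45) = 261)
(B + 56473) + 120440 = (261 + 56473) + 120440 = 56734 + 120440 = 177174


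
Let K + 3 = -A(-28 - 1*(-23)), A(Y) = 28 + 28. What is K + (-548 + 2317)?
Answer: 1710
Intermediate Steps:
A(Y) = 56
K = -59 (K = -3 - 1*56 = -3 - 56 = -59)
K + (-548 + 2317) = -59 + (-548 + 2317) = -59 + 1769 = 1710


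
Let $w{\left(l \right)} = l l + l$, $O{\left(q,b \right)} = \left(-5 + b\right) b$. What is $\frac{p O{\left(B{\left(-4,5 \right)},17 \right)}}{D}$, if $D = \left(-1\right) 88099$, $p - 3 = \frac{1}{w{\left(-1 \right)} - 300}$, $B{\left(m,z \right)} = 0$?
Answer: $- \frac{15283}{2202475} \approx -0.006939$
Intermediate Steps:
$O{\left(q,b \right)} = b \left(-5 + b\right)$
$w{\left(l \right)} = l + l^{2}$ ($w{\left(l \right)} = l^{2} + l = l + l^{2}$)
$p = \frac{899}{300}$ ($p = 3 + \frac{1}{- (1 - 1) - 300} = 3 + \frac{1}{\left(-1\right) 0 - 300} = 3 + \frac{1}{0 - 300} = 3 + \frac{1}{-300} = 3 - \frac{1}{300} = \frac{899}{300} \approx 2.9967$)
$D = -88099$
$\frac{p O{\left(B{\left(-4,5 \right)},17 \right)}}{D} = \frac{\frac{899}{300} \cdot 17 \left(-5 + 17\right)}{-88099} = \frac{899 \cdot 17 \cdot 12}{300} \left(- \frac{1}{88099}\right) = \frac{899}{300} \cdot 204 \left(- \frac{1}{88099}\right) = \frac{15283}{25} \left(- \frac{1}{88099}\right) = - \frac{15283}{2202475}$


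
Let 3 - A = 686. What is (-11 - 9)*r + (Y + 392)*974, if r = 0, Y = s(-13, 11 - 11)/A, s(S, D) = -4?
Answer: 260778760/683 ≈ 3.8181e+5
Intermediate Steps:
A = -683 (A = 3 - 1*686 = 3 - 686 = -683)
Y = 4/683 (Y = -4/(-683) = -4*(-1/683) = 4/683 ≈ 0.0058565)
(-11 - 9)*r + (Y + 392)*974 = (-11 - 9)*0 + (4/683 + 392)*974 = -20*0 + (267740/683)*974 = 0 + 260778760/683 = 260778760/683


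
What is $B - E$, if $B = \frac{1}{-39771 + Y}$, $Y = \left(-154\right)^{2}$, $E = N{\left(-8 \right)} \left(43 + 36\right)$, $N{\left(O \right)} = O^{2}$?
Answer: $- \frac{81174081}{16055} \approx -5056.0$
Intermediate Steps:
$E = 5056$ ($E = \left(-8\right)^{2} \left(43 + 36\right) = 64 \cdot 79 = 5056$)
$Y = 23716$
$B = - \frac{1}{16055}$ ($B = \frac{1}{-39771 + 23716} = \frac{1}{-16055} = - \frac{1}{16055} \approx -6.2286 \cdot 10^{-5}$)
$B - E = - \frac{1}{16055} - 5056 = - \frac{81174081}{16055}$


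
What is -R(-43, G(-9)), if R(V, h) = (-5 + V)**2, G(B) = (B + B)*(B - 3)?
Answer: -2304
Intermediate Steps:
G(B) = 2*B*(-3 + B) (G(B) = (2*B)*(-3 + B) = 2*B*(-3 + B))
-R(-43, G(-9)) = -(-5 - 43)**2 = -1*(-48)**2 = -1*2304 = -2304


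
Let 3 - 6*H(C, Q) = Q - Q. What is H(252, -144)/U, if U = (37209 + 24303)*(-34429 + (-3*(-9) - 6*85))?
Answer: -1/4295013888 ≈ -2.3283e-10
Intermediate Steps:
H(C, Q) = 1/2 (H(C, Q) = 1/2 - (Q - Q)/6 = 1/2 - 1/6*0 = 1/2 + 0 = 1/2)
U = -2147506944 (U = 61512*(-34429 + (27 - 510)) = 61512*(-34429 - 483) = 61512*(-34912) = -2147506944)
H(252, -144)/U = (1/2)/(-2147506944) = (1/2)*(-1/2147506944) = -1/4295013888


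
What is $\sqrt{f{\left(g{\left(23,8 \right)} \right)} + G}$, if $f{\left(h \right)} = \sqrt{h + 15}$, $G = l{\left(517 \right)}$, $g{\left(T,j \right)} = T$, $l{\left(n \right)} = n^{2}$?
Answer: $\sqrt{267289 + \sqrt{38}} \approx 517.01$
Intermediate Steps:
$G = 267289$ ($G = 517^{2} = 267289$)
$f{\left(h \right)} = \sqrt{15 + h}$
$\sqrt{f{\left(g{\left(23,8 \right)} \right)} + G} = \sqrt{\sqrt{15 + 23} + 267289} = \sqrt{\sqrt{38} + 267289} = \sqrt{267289 + \sqrt{38}}$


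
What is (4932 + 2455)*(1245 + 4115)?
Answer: 39594320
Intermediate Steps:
(4932 + 2455)*(1245 + 4115) = 7387*5360 = 39594320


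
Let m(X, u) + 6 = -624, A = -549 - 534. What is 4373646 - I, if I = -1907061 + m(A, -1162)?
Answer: 6281337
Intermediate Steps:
A = -1083
m(X, u) = -630 (m(X, u) = -6 - 624 = -630)
I = -1907691 (I = -1907061 - 630 = -1907691)
4373646 - I = 4373646 - 1*(-1907691) = 4373646 + 1907691 = 6281337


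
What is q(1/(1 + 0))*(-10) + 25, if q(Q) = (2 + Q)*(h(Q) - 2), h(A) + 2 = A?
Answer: 115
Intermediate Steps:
h(A) = -2 + A
q(Q) = (-4 + Q)*(2 + Q) (q(Q) = (2 + Q)*((-2 + Q) - 2) = (2 + Q)*(-4 + Q) = (-4 + Q)*(2 + Q))
q(1/(1 + 0))*(-10) + 25 = (-8 + (-2 + 1/(1 + 0))/(1 + 0))*(-10) + 25 = (-8 + (-2 + 1/1)/1)*(-10) + 25 = (-8 + 1*(-2 + 1))*(-10) + 25 = (-8 + 1*(-1))*(-10) + 25 = (-8 - 1)*(-10) + 25 = -9*(-10) + 25 = 90 + 25 = 115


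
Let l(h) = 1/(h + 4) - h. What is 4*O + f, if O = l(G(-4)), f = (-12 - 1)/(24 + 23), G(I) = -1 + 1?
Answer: 34/47 ≈ 0.72340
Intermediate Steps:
G(I) = 0
f = -13/47 ≈ -0.27660
l(h) = 1/(4 + h) - h
O = ¼ (O = (1 - 1*0² - 4*0)/(4 + 0) = (1 - 1*0 + 0)/4 = (1 + 0 + 0)/4 = (¼)*1 = ¼ ≈ 0.25000)
4*O + f = 4*(¼) - 13/47 = 1 - 13/47 = 34/47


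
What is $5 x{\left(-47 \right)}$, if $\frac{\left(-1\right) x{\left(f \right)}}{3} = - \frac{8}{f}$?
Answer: $- \frac{120}{47} \approx -2.5532$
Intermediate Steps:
$x{\left(f \right)} = \frac{24}{f}$ ($x{\left(f \right)} = - 3 \left(- \frac{8}{f}\right) = \frac{24}{f}$)
$5 x{\left(-47 \right)} = 5 \frac{24}{-47} = 5 \cdot 24 \left(- \frac{1}{47}\right) = 5 \left(- \frac{24}{47}\right) = - \frac{120}{47}$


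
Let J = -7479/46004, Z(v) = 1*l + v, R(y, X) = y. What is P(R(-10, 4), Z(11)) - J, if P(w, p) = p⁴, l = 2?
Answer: 1313927723/46004 ≈ 28561.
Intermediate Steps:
Z(v) = 2 + v (Z(v) = 1*2 + v = 2 + v)
J = -7479/46004 (J = -7479*1/46004 = -7479/46004 ≈ -0.16257)
P(R(-10, 4), Z(11)) - J = (2 + 11)⁴ - 1*(-7479/46004) = 13⁴ + 7479/46004 = 28561 + 7479/46004 = 1313927723/46004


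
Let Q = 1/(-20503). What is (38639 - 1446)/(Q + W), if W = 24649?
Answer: 762568079/505378446 ≈ 1.5089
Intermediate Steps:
Q = -1/20503 ≈ -4.8773e-5
(38639 - 1446)/(Q + W) = (38639 - 1446)/(-1/20503 + 24649) = 37193/(505378446/20503) = 37193*(20503/505378446) = 762568079/505378446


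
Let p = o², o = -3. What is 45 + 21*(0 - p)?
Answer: -144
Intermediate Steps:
p = 9 (p = (-3)² = 9)
45 + 21*(0 - p) = 45 + 21*(0 - 1*9) = 45 + 21*(0 - 9) = 45 + 21*(-9) = 45 - 189 = -144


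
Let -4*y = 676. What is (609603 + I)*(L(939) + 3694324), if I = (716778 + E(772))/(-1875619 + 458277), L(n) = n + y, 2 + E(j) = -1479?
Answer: 1596308727534164163/708671 ≈ 2.2525e+12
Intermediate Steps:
y = -169 (y = -¼*676 = -169)
E(j) = -1481 (E(j) = -2 - 1479 = -1481)
L(n) = -169 + n (L(n) = n - 169 = -169 + n)
I = -715297/1417342 (I = (716778 - 1481)/(-1875619 + 458277) = 715297/(-1417342) = 715297*(-1/1417342) = -715297/1417342 ≈ -0.50467)
(609603 + I)*(L(939) + 3694324) = (609603 - 715297/1417342)*((-169 + 939) + 3694324) = 864015219929*(770 + 3694324)/1417342 = (864015219929/1417342)*3695094 = 1596308727534164163/708671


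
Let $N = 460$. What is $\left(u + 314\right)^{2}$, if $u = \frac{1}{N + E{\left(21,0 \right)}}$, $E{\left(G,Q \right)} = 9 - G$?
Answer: $\frac{19788892929}{200704} \approx 98597.0$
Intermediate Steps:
$u = \frac{1}{448}$ ($u = \frac{1}{460 + \left(9 - 21\right)} = \frac{1}{460 - 12} = \frac{1}{448} \approx 0.0022321$)
$\left(u + 314\right)^{2} = \left(\frac{1}{448} + 314\right)^{2} = \left(\frac{140673}{448}\right)^{2} = \frac{19788892929}{200704}$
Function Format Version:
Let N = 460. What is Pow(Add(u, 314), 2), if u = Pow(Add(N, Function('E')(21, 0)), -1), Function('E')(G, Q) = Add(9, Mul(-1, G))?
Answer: Rational(19788892929, 200704) ≈ 98597.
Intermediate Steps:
u = Rational(1, 448) (u = Pow(Add(460, Add(9, Mul(-1, 21))), -1) = Pow(Add(460, Add(9, -21)), -1) = Pow(Add(460, -12), -1) = Pow(448, -1) = Rational(1, 448) ≈ 0.0022321)
Pow(Add(u, 314), 2) = Pow(Add(Rational(1, 448), 314), 2) = Pow(Rational(140673, 448), 2) = Rational(19788892929, 200704)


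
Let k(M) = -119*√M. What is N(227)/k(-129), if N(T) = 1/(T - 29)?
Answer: I*√129/3039498 ≈ 3.7367e-6*I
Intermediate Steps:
N(T) = 1/(-29 + T)
N(227)/k(-129) = 1/((-29 + 227)*((-119*I*√129))) = 1/(198*((-119*I*√129))) = (I*√129/15351)/198 = I*√129/3039498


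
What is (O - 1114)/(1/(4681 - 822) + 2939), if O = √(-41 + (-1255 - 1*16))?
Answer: -2149463/5670801 + 7718*I*√82/5670801 ≈ -0.37904 + 0.012324*I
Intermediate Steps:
O = 4*I*√82 (O = √(-41 + (-1255 - 16)) = √(-41 - 1271) = √(-1312) = 4*I*√82 ≈ 36.222*I)
(O - 1114)/(1/(4681 - 822) + 2939) = (4*I*√82 - 1114)/(1/(4681 - 822) + 2939) = (-1114 + 4*I*√82)/(1/3859 + 2939) = (-1114 + 4*I*√82)/(11341602/3859) = (-1114 + 4*I*√82)*(3859/11341602) = -2149463/5670801 + 7718*I*√82/5670801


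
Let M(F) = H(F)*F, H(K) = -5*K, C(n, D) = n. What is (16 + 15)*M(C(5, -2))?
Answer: -3875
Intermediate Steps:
M(F) = -5*F**2 (M(F) = (-5*F)*F = -5*F**2)
(16 + 15)*M(C(5, -2)) = (16 + 15)*(-5*5**2) = 31*(-5*25) = 31*(-125) = -3875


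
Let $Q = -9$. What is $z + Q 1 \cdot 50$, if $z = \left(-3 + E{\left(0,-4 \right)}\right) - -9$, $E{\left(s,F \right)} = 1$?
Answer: $-443$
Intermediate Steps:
$z = 7$ ($z = \left(-3 + 1\right) - -9 = -2 + 9 = 7$)
$z + Q 1 \cdot 50 = 7 + \left(-9\right) 1 \cdot 50 = 7 - 450 = -443$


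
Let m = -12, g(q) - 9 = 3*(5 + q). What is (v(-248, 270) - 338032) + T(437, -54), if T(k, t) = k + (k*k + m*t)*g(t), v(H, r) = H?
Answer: -26780989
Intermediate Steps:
g(q) = 24 + 3*q (g(q) = 9 + 3*(5 + q) = 9 + (15 + 3*q) = 24 + 3*q)
T(k, t) = k + (24 + 3*t)*(k**2 - 12*t) (T(k, t) = k + (k*k - 12*t)*(24 + 3*t) = k + (k**2 - 12*t)*(24 + 3*t) = k + (24 + 3*t)*(k**2 - 12*t))
(v(-248, 270) - 338032) + T(437, -54) = (-248 - 338032) + (437 - 36*(-54)*(8 - 54) + 3*437**2*(8 - 54)) = -338280 + (437 - 36*(-54)*(-46) + 3*190969*(-46)) = -338280 + (437 - 89424 - 26353722) = -338280 - 26442709 = -26780989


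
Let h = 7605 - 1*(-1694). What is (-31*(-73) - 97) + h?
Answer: 11465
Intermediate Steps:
h = 9299 (h = 7605 + 1694 = 9299)
(-31*(-73) - 97) + h = (-31*(-73) - 97) + 9299 = (2263 - 97) + 9299 = 2166 + 9299 = 11465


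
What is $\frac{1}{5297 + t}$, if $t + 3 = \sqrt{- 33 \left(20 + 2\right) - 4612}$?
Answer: $\frac{2647}{14015887} - \frac{i \sqrt{5338}}{28031774} \approx 0.00018886 - 2.6064 \cdot 10^{-6} i$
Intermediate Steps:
$t = -3 + i \sqrt{5338}$ ($t = -3 + \sqrt{- 33 \left(20 + 2\right) - 4612} = -3 + \sqrt{\left(-33\right) 22 - 4612} = -3 + \sqrt{-726 - 4612} = -3 + \sqrt{-5338} = -3 + i \sqrt{5338} \approx -3.0 + 73.062 i$)
$\frac{1}{5297 + t} = \frac{1}{5297 - \left(3 - i \sqrt{5338}\right)} = \frac{1}{5294 + i \sqrt{5338}}$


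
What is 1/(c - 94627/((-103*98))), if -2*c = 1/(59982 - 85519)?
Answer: 128885239/1208247373 ≈ 0.10667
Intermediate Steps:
c = 1/51074 (c = -1/(2*(59982 - 85519)) = -1/2/(-25537) = -1/2*(-1/25537) = 1/51074 ≈ 1.9579e-5)
1/(c - 94627/((-103*98))) = 1/(1/51074 - 94627/((-103*98))) = 1/(1/51074 - 94627/(-10094)) = 1/(1/51074 - 94627*(-1/10094)) = 1/(1/51074 + 94627/10094) = 1/(1208247373/128885239) = 128885239/1208247373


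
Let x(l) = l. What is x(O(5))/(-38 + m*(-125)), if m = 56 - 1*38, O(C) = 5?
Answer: -5/2288 ≈ -0.0021853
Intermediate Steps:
m = 18 (m = 56 - 38 = 18)
x(O(5))/(-38 + m*(-125)) = 5/(-38 + 18*(-125)) = 5/(-38 - 2250) = 5/(-2288) = 5*(-1/2288) = -5/2288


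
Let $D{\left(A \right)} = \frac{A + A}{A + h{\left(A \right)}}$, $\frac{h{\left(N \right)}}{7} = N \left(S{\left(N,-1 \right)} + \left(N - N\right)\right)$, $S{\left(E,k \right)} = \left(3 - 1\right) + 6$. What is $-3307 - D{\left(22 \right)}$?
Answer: $- \frac{188501}{57} \approx -3307.0$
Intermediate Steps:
$S{\left(E,k \right)} = 8$ ($S{\left(E,k \right)} = 2 + 6 = 8$)
$h{\left(N \right)} = 56 N$ ($h{\left(N \right)} = 7 N \left(8 + \left(N - N\right)\right) = 7 N \left(8 + 0\right) = 7 N 8 = 7 \cdot 8 N = 56 N$)
$D{\left(A \right)} = \frac{2}{57}$ ($D{\left(A \right)} = \frac{A + A}{A + 56 A} = \frac{2 A}{57 A} = 2 A \frac{1}{57 A} = \frac{2}{57}$)
$-3307 - D{\left(22 \right)} = -3307 - \frac{2}{57} = - \frac{188501}{57}$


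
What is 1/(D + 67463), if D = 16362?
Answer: 1/83825 ≈ 1.1930e-5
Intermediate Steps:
1/(D + 67463) = 1/(16362 + 67463) = 1/83825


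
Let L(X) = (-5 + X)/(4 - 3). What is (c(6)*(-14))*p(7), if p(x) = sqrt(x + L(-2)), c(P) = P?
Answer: 0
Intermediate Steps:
L(X) = -5 + X (L(X) = (-5 + X)/1 = (-5 + X)*1 = -5 + X)
p(x) = sqrt(-7 + x) (p(x) = sqrt(x + (-5 - 2)) = sqrt(x - 7) = sqrt(-7 + x))
(c(6)*(-14))*p(7) = (6*(-14))*sqrt(-7 + 7) = -84*sqrt(0) = -84*0 = 0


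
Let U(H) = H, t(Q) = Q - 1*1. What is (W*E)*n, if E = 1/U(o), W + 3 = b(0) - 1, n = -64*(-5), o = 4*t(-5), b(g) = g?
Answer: 160/3 ≈ 53.333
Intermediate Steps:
t(Q) = -1 + Q (t(Q) = Q - 1 = -1 + Q)
o = -24 (o = 4*(-1 - 5) = 4*(-6) = -24)
n = 320
W = -4 (W = -3 + (0 - 1) = -3 - 1 = -4)
E = -1/24 (E = 1/(-24) = -1/24 ≈ -0.041667)
(W*E)*n = -4*(-1/24)*320 = (⅙)*320 = 160/3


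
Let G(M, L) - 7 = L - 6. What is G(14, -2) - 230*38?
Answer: -8741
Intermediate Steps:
G(M, L) = 1 + L (G(M, L) = 7 + (L - 6) = 7 + (-6 + L) = 1 + L)
G(14, -2) - 230*38 = (1 - 2) - 230*38 = -1 - 8740 = -8741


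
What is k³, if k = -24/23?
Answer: -13824/12167 ≈ -1.1362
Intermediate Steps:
k = -24/23 (k = -24*1/23 = -24/23 ≈ -1.0435)
k³ = (-24/23)³ = -13824/12167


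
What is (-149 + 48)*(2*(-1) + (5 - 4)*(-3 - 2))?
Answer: 707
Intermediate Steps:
(-149 + 48)*(2*(-1) + (5 - 4)*(-3 - 2)) = -101*(-2 + 1*(-5)) = -101*(-2 - 5) = -101*(-7) = 707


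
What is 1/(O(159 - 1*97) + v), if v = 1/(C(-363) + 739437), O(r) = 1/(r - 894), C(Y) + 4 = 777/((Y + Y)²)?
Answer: -108087169128640/129766287151 ≈ -832.94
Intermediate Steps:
C(Y) = -4 + 777/(4*Y²) (C(Y) = -4 + 777/((Y + Y)²) = -4 + 777/((2*Y)²) = -4 + 777/((4*Y²)) = -4 + 777*(1/(4*Y²)) = -4 + 777/(4*Y²))
O(r) = 1/(-894 + r)
v = 175692/129912462895 (v = 1/((-4 + (777/4)/(-363)²) + 739437) = 1/((-4 + (777/4)*(1/131769)) + 739437) = 1/((-4 + 259/175692) + 739437) = 1/(-702509/175692 + 739437) = 1/(129912462895/175692) = 175692/129912462895 ≈ 1.3524e-6)
1/(O(159 - 1*97) + v) = 1/(1/(-894 + (159 - 1*97)) + 175692/129912462895) = 1/(1/(-894 + (159 - 97)) + 175692/129912462895) = 1/(1/(-894 + 62) + 175692/129912462895) = 1/(1/(-832) + 175692/129912462895) = 1/(-1/832 + 175692/129912462895) = 1/(-129766287151/108087169128640) = -108087169128640/129766287151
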